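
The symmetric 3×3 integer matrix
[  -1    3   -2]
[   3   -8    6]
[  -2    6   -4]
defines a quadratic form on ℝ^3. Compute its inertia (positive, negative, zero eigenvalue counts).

step 0: pivot -1 → sign −
step 1: pivot 1 → sign +
step 2: row/col 2 already zero → sign 0
signature = (1, 1, 1)

Answer: (1, 1, 1)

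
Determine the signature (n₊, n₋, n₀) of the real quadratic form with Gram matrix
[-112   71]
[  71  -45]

step 0: pivot -112 → sign −
step 1: pivot 1/112 → sign +
signature = (1, 1, 0)

Answer: (1, 1, 0)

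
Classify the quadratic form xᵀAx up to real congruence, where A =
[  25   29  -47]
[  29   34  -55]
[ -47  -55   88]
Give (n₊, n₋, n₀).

step 0: pivot 25 → sign +
step 1: pivot 9/25 → sign +
step 2: pivot -1 → sign −
signature = (2, 1, 0)

Answer: (2, 1, 0)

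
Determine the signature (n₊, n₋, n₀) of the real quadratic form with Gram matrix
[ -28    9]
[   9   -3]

Answer: (0, 2, 0)

Derivation:
step 0: pivot -28 → sign −
step 1: pivot -3/28 → sign −
signature = (0, 2, 0)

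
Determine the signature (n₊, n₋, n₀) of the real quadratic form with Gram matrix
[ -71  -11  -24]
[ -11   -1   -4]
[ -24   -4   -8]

step 0: pivot -71 → sign −
step 1: pivot 50/71 → sign +
step 2: row/col 2 already zero → sign 0
signature = (1, 1, 1)

Answer: (1, 1, 1)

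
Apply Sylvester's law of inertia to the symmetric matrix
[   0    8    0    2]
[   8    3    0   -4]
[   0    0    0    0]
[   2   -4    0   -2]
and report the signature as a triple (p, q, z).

Answer: (2, 1, 1)

Derivation:
step 0: pivot 3 → sign +
step 1: pivot -64/3 → sign −
step 2: pivot 3/16 → sign +
step 3: row/col 3 already zero → sign 0
signature = (2, 1, 1)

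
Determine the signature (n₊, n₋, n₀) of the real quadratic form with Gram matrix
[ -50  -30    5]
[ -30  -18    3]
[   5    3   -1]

Answer: (0, 2, 1)

Derivation:
step 0: pivot -50 → sign −
step 1: pivot -1/2 → sign −
step 2: row/col 2 already zero → sign 0
signature = (0, 2, 1)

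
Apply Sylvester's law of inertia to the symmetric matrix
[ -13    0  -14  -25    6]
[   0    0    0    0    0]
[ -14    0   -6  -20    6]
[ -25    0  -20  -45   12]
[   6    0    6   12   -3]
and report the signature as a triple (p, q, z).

step 0: pivot -13 → sign −
step 1: pivot 118/13 → sign +
step 2: pivot -130/59 → sign −
step 3: pivot 3/65 → sign +
step 4: row/col 4 already zero → sign 0
signature = (2, 2, 1)

Answer: (2, 2, 1)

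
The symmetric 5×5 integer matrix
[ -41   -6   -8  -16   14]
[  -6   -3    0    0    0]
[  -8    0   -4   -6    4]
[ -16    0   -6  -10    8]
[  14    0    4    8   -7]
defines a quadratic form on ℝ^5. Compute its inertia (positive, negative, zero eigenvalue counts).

Answer: (1, 4, 0)

Derivation:
step 0: pivot -41 → sign −
step 1: pivot -87/41 → sign −
step 2: pivot -52/29 → sign −
step 3: pivot 3/13 → sign +
step 4: pivot -1/3 → sign −
signature = (1, 4, 0)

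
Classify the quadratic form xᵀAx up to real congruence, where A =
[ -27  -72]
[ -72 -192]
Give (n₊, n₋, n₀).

step 0: pivot -27 → sign −
step 1: row/col 1 already zero → sign 0
signature = (0, 1, 1)

Answer: (0, 1, 1)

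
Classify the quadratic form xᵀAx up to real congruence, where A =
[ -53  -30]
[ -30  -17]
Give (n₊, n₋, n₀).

Answer: (0, 2, 0)

Derivation:
step 0: pivot -53 → sign −
step 1: pivot -1/53 → sign −
signature = (0, 2, 0)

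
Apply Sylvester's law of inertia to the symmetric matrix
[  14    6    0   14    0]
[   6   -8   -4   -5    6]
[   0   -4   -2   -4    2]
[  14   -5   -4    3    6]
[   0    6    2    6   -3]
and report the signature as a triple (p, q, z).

Answer: (3, 2, 0)

Derivation:
step 0: pivot 14 → sign +
step 1: pivot -74/7 → sign −
step 2: pivot -18/37 → sign −
step 3: pivot 1/2 → sign +
step 4: pivot 1/3 → sign +
signature = (3, 2, 0)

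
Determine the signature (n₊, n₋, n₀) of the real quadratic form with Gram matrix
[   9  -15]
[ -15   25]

Answer: (1, 0, 1)

Derivation:
step 0: pivot 9 → sign +
step 1: row/col 1 already zero → sign 0
signature = (1, 0, 1)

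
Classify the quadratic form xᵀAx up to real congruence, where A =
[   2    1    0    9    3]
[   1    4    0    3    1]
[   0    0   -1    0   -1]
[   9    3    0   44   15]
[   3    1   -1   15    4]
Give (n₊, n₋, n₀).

Answer: (3, 2, 0)

Derivation:
step 0: pivot 2 → sign +
step 1: pivot 7/2 → sign +
step 2: pivot -1 → sign −
step 3: pivot 20/7 → sign +
step 4: pivot -3/20 → sign −
signature = (3, 2, 0)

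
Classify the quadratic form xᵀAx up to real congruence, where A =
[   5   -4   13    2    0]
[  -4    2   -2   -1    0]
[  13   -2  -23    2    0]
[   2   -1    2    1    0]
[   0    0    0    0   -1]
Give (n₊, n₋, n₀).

Answer: (2, 2, 1)

Derivation:
step 0: pivot 5 → sign +
step 1: pivot -6/5 → sign −
step 2: pivot 2 → sign +
step 3: pivot -1 → sign −
step 4: row/col 4 already zero → sign 0
signature = (2, 2, 1)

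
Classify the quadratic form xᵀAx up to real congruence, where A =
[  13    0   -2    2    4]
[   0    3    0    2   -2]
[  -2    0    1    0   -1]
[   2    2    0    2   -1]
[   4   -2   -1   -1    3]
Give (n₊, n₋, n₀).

Answer: (5, 0, 0)

Derivation:
step 0: pivot 13 → sign +
step 1: pivot 3 → sign +
step 2: pivot 9/13 → sign +
step 3: pivot 2/9 → sign +
step 4: pivot 1/6 → sign +
signature = (5, 0, 0)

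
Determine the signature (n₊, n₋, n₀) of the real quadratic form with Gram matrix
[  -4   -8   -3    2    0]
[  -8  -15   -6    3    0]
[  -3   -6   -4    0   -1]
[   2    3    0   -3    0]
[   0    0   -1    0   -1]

step 0: pivot -4 → sign −
step 1: pivot 1 → sign +
step 2: pivot -7/4 → sign −
step 3: pivot -12/7 → sign −
step 4: row/col 4 already zero → sign 0
signature = (1, 3, 1)

Answer: (1, 3, 1)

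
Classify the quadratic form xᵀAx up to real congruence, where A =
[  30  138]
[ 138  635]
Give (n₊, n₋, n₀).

step 0: pivot 30 → sign +
step 1: pivot 1/5 → sign +
signature = (2, 0, 0)

Answer: (2, 0, 0)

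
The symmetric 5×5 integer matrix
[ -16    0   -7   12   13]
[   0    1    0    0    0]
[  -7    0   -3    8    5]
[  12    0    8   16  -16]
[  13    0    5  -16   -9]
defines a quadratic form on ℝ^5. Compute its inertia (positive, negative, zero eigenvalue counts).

Answer: (2, 2, 1)

Derivation:
step 0: pivot -16 → sign −
step 1: pivot 1 → sign +
step 2: pivot 1/16 → sign +
step 3: pivot -96 → sign −
step 4: row/col 4 already zero → sign 0
signature = (2, 2, 1)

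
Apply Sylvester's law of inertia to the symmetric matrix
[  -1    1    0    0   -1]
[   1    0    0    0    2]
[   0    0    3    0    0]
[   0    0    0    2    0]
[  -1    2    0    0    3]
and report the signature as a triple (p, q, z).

Answer: (4, 1, 0)

Derivation:
step 0: pivot -1 → sign −
step 1: pivot 1 → sign +
step 2: pivot 3 → sign +
step 3: pivot 2 → sign +
step 4: pivot 3 → sign +
signature = (4, 1, 0)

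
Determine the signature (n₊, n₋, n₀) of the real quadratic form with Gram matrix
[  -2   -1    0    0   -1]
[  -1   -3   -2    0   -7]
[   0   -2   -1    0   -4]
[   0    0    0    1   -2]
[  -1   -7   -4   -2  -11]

Answer: (2, 2, 1)

Derivation:
step 0: pivot -2 → sign −
step 1: pivot -5/2 → sign −
step 2: pivot 3/5 → sign +
step 3: pivot 1 → sign +
step 4: row/col 4 already zero → sign 0
signature = (2, 2, 1)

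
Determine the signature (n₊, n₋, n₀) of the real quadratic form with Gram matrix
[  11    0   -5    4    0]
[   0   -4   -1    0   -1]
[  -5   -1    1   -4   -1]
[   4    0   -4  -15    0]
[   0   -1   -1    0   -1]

step 0: pivot 11 → sign +
step 1: pivot -4 → sign −
step 2: pivot -45/44 → sign −
step 3: pivot -59/5 → sign −
step 4: pivot 1/59 → sign +
signature = (2, 3, 0)

Answer: (2, 3, 0)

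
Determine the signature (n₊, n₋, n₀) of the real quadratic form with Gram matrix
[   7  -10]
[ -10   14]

Answer: (1, 1, 0)

Derivation:
step 0: pivot 7 → sign +
step 1: pivot -2/7 → sign −
signature = (1, 1, 0)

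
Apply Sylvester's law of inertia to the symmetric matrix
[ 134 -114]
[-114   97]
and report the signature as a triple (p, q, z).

Answer: (2, 0, 0)

Derivation:
step 0: pivot 134 → sign +
step 1: pivot 1/67 → sign +
signature = (2, 0, 0)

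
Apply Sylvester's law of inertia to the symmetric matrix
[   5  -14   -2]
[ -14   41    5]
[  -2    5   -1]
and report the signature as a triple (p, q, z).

Answer: (2, 1, 0)

Derivation:
step 0: pivot 5 → sign +
step 1: pivot 9/5 → sign +
step 2: pivot -2 → sign −
signature = (2, 1, 0)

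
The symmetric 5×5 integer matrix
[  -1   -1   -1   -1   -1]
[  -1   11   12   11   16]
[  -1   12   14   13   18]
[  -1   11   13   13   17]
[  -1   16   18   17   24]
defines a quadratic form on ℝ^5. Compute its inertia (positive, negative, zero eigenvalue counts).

Answer: (4, 1, 0)

Derivation:
step 0: pivot -1 → sign −
step 1: pivot 12 → sign +
step 2: pivot 11/12 → sign +
step 3: pivot 10/11 → sign +
step 4: pivot 2/5 → sign +
signature = (4, 1, 0)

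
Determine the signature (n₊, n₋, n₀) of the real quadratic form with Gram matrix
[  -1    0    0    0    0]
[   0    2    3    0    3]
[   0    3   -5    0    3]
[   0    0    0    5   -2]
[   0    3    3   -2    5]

step 0: pivot -1 → sign −
step 1: pivot 2 → sign +
step 2: pivot -19/2 → sign −
step 3: pivot 5 → sign +
step 4: pivot -6/95 → sign −
signature = (2, 3, 0)

Answer: (2, 3, 0)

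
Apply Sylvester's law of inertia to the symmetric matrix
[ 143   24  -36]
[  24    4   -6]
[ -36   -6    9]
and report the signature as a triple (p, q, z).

step 0: pivot 143 → sign +
step 1: pivot -4/143 → sign −
step 2: row/col 2 already zero → sign 0
signature = (1, 1, 1)

Answer: (1, 1, 1)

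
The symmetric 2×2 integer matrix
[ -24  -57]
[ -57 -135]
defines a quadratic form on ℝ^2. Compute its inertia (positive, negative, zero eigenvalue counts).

step 0: pivot -24 → sign −
step 1: pivot 3/8 → sign +
signature = (1, 1, 0)

Answer: (1, 1, 0)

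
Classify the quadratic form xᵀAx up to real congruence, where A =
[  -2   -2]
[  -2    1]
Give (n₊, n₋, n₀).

step 0: pivot -2 → sign −
step 1: pivot 3 → sign +
signature = (1, 1, 0)

Answer: (1, 1, 0)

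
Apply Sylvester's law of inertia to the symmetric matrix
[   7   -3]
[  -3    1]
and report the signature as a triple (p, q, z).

Answer: (1, 1, 0)

Derivation:
step 0: pivot 7 → sign +
step 1: pivot -2/7 → sign −
signature = (1, 1, 0)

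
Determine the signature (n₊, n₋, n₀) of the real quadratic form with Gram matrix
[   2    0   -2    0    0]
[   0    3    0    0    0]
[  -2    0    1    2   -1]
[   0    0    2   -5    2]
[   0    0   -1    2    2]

step 0: pivot 2 → sign +
step 1: pivot 3 → sign +
step 2: pivot -1 → sign −
step 3: pivot -1 → sign −
step 4: pivot 3 → sign +
signature = (3, 2, 0)

Answer: (3, 2, 0)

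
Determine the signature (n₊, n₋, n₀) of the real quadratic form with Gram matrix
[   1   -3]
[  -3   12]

step 0: pivot 1 → sign +
step 1: pivot 3 → sign +
signature = (2, 0, 0)

Answer: (2, 0, 0)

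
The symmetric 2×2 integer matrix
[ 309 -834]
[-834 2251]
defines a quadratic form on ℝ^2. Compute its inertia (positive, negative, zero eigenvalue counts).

step 0: pivot 309 → sign +
step 1: pivot 1/103 → sign +
signature = (2, 0, 0)

Answer: (2, 0, 0)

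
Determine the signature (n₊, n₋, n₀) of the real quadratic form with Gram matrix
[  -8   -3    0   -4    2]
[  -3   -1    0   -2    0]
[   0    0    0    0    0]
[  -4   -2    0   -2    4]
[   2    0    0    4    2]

Answer: (1, 3, 1)

Derivation:
step 0: pivot -8 → sign −
step 1: pivot 1/8 → sign +
step 2: pivot -2 → sign −
step 3: pivot -2 → sign −
step 4: row/col 4 already zero → sign 0
signature = (1, 3, 1)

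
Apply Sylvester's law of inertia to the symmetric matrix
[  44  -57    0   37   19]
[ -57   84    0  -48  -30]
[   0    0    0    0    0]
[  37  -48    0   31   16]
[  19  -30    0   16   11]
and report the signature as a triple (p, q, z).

step 0: pivot 44 → sign +
step 1: pivot 447/44 → sign +
step 2: pivot -17/149 → sign −
step 3: pivot -1/17 → sign −
step 4: row/col 4 already zero → sign 0
signature = (2, 2, 1)

Answer: (2, 2, 1)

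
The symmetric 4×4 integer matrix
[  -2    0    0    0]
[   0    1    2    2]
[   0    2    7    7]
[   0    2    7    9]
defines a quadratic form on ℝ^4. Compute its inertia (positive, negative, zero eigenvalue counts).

step 0: pivot -2 → sign −
step 1: pivot 1 → sign +
step 2: pivot 3 → sign +
step 3: pivot 2 → sign +
signature = (3, 1, 0)

Answer: (3, 1, 0)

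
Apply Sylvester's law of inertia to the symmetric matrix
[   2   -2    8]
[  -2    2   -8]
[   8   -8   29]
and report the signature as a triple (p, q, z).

step 0: pivot 2 → sign +
step 1: pivot -3 → sign −
step 2: row/col 2 already zero → sign 0
signature = (1, 1, 1)

Answer: (1, 1, 1)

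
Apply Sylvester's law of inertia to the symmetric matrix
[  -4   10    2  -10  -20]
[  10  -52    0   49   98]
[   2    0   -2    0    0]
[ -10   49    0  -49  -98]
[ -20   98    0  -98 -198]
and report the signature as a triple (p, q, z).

step 0: pivot -4 → sign −
step 1: pivot -27 → sign −
step 2: pivot -2/27 → sign −
step 3: pivot 3/2 → sign +
step 4: pivot -2 → sign −
signature = (1, 4, 0)

Answer: (1, 4, 0)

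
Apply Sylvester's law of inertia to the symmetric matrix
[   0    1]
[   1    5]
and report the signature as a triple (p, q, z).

Answer: (1, 1, 0)

Derivation:
step 0: pivot 5 → sign +
step 1: pivot -1/5 → sign −
signature = (1, 1, 0)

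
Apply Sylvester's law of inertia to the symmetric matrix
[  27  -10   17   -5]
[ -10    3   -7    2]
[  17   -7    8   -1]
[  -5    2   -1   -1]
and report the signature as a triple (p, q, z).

Answer: (2, 2, 0)

Derivation:
step 0: pivot 27 → sign +
step 1: pivot -19/27 → sign −
step 2: pivot -2 → sign −
step 3: pivot 2/19 → sign +
signature = (2, 2, 0)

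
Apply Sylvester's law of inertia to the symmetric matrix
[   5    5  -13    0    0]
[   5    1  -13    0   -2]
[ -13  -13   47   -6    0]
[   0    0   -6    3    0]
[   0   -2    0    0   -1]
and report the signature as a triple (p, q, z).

step 0: pivot 5 → sign +
step 1: pivot -4 → sign −
step 2: pivot 66/5 → sign +
step 3: pivot 3/11 → sign +
step 4: row/col 4 already zero → sign 0
signature = (3, 1, 1)

Answer: (3, 1, 1)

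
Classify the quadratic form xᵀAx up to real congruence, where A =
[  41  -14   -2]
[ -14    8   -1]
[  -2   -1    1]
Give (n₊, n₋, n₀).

Answer: (3, 0, 0)

Derivation:
step 0: pivot 41 → sign +
step 1: pivot 132/41 → sign +
step 2: pivot 1/44 → sign +
signature = (3, 0, 0)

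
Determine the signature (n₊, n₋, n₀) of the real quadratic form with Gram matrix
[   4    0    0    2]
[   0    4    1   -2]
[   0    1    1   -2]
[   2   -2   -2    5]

Answer: (3, 0, 1)

Derivation:
step 0: pivot 4 → sign +
step 1: pivot 4 → sign +
step 2: pivot 3/4 → sign +
step 3: row/col 3 already zero → sign 0
signature = (3, 0, 1)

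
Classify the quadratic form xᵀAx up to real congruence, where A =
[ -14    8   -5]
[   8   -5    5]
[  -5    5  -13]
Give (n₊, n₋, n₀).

step 0: pivot -14 → sign −
step 1: pivot -3/7 → sign −
step 2: pivot -1/2 → sign −
signature = (0, 3, 0)

Answer: (0, 3, 0)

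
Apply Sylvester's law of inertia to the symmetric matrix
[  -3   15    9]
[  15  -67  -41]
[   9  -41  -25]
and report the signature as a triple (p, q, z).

step 0: pivot -3 → sign −
step 1: pivot 8 → sign +
step 2: row/col 2 already zero → sign 0
signature = (1, 1, 1)

Answer: (1, 1, 1)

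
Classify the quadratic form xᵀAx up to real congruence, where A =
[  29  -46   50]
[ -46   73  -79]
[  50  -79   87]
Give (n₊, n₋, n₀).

Answer: (2, 1, 0)

Derivation:
step 0: pivot 29 → sign +
step 1: pivot 1/29 → sign +
step 2: pivot -2 → sign −
signature = (2, 1, 0)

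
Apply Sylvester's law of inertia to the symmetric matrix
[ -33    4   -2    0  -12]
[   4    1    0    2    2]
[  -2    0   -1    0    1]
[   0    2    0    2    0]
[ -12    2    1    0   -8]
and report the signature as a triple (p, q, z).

step 0: pivot -33 → sign −
step 1: pivot 49/33 → sign +
step 2: pivot -45/49 → sign −
step 3: pivot -26/45 → sign −
step 4: pivot -3/13 → sign −
signature = (1, 4, 0)

Answer: (1, 4, 0)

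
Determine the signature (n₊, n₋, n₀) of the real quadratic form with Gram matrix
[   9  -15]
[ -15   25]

step 0: pivot 9 → sign +
step 1: row/col 1 already zero → sign 0
signature = (1, 0, 1)

Answer: (1, 0, 1)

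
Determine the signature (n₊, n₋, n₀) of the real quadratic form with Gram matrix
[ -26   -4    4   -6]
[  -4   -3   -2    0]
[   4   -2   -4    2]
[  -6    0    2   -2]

step 0: pivot -26 → sign −
step 1: pivot -31/13 → sign −
step 2: pivot -16/31 → sign −
step 3: pivot -1/4 → sign −
signature = (0, 4, 0)

Answer: (0, 4, 0)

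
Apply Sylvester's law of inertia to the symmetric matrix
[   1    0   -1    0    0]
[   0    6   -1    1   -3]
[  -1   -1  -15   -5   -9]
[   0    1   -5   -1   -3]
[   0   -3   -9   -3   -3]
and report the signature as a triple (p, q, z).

step 0: pivot 1 → sign +
step 1: pivot 6 → sign +
step 2: pivot -97/6 → sign −
step 3: pivot 27/97 → sign +
step 4: pivot 2/3 → sign +
signature = (4, 1, 0)

Answer: (4, 1, 0)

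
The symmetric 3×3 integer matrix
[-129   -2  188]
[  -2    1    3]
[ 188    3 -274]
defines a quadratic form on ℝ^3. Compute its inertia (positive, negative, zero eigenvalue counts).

Answer: (1, 2, 0)

Derivation:
step 0: pivot -129 → sign −
step 1: pivot 133/129 → sign +
step 2: pivot -3/133 → sign −
signature = (1, 2, 0)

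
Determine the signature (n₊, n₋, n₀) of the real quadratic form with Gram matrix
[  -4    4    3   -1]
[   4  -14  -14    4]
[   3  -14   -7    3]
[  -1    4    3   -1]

Answer: (1, 2, 1)

Derivation:
step 0: pivot -4 → sign −
step 1: pivot -10 → sign −
step 2: pivot 147/20 → sign +
step 3: row/col 3 already zero → sign 0
signature = (1, 2, 1)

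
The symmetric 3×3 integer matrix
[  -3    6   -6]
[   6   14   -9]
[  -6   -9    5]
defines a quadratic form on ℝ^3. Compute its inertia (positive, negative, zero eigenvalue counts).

step 0: pivot -3 → sign −
step 1: pivot 26 → sign +
step 2: pivot 1/26 → sign +
signature = (2, 1, 0)

Answer: (2, 1, 0)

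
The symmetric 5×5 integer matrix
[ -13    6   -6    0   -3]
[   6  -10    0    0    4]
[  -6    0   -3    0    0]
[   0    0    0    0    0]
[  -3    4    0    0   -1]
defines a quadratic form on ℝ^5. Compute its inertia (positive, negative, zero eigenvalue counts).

Answer: (2, 2, 1)

Derivation:
step 0: pivot -13 → sign −
step 1: pivot -94/13 → sign −
step 2: pivot 39/47 → sign +
step 3: pivot 6/13 → sign +
step 4: row/col 4 already zero → sign 0
signature = (2, 2, 1)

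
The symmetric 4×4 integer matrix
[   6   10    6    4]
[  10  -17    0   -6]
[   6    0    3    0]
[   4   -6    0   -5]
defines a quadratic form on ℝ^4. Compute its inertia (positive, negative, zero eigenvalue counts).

Answer: (1, 3, 0)

Derivation:
step 0: pivot 6 → sign +
step 1: pivot -101/3 → sign −
step 2: pivot -3/101 → sign −
step 3: pivot -1 → sign −
signature = (1, 3, 0)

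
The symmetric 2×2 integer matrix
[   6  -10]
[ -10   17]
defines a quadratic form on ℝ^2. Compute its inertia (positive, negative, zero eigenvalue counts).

step 0: pivot 6 → sign +
step 1: pivot 1/3 → sign +
signature = (2, 0, 0)

Answer: (2, 0, 0)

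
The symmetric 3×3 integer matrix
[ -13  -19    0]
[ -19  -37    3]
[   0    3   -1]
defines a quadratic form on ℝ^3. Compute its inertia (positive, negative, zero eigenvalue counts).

step 0: pivot -13 → sign −
step 1: pivot -120/13 → sign −
step 2: pivot -1/40 → sign −
signature = (0, 3, 0)

Answer: (0, 3, 0)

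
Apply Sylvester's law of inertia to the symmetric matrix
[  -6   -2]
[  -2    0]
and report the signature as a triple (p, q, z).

Answer: (1, 1, 0)

Derivation:
step 0: pivot -6 → sign −
step 1: pivot 2/3 → sign +
signature = (1, 1, 0)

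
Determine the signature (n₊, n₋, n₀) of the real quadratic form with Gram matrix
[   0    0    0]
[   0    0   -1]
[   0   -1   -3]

Answer: (1, 1, 1)

Derivation:
step 0: pivot -3 → sign −
step 1: pivot 1/3 → sign +
step 2: row/col 2 already zero → sign 0
signature = (1, 1, 1)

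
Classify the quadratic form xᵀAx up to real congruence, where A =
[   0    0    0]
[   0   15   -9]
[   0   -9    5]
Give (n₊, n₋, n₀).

step 0: pivot 15 → sign +
step 1: pivot -2/5 → sign −
step 2: row/col 2 already zero → sign 0
signature = (1, 1, 1)

Answer: (1, 1, 1)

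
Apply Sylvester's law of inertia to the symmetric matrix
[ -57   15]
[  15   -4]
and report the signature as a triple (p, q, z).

step 0: pivot -57 → sign −
step 1: pivot -1/19 → sign −
signature = (0, 2, 0)

Answer: (0, 2, 0)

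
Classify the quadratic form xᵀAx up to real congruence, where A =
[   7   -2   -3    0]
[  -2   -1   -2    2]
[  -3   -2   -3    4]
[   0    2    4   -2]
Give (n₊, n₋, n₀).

Answer: (3, 1, 0)

Derivation:
step 0: pivot 7 → sign +
step 1: pivot -11/7 → sign −
step 2: pivot 10/11 → sign +
step 3: pivot 2/5 → sign +
signature = (3, 1, 0)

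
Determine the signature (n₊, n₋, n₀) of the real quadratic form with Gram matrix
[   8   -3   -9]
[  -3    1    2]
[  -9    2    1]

Answer: (2, 1, 0)

Derivation:
step 0: pivot 8 → sign +
step 1: pivot -1/8 → sign −
step 2: pivot 6 → sign +
signature = (2, 1, 0)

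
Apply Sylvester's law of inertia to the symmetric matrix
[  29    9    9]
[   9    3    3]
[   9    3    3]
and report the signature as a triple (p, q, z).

Answer: (2, 0, 1)

Derivation:
step 0: pivot 29 → sign +
step 1: pivot 6/29 → sign +
step 2: row/col 2 already zero → sign 0
signature = (2, 0, 1)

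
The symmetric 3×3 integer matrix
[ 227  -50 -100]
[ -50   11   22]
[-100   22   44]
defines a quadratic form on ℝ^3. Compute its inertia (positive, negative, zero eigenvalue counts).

step 0: pivot 227 → sign +
step 1: pivot -3/227 → sign −
step 2: row/col 2 already zero → sign 0
signature = (1, 1, 1)

Answer: (1, 1, 1)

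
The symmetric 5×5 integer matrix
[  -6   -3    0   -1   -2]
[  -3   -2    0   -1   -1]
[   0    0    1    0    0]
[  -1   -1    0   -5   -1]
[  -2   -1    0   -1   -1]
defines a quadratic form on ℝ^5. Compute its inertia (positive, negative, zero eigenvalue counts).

Answer: (1, 4, 0)

Derivation:
step 0: pivot -6 → sign −
step 1: pivot -1/2 → sign −
step 2: pivot 1 → sign +
step 3: pivot -13/3 → sign −
step 4: pivot -3/13 → sign −
signature = (1, 4, 0)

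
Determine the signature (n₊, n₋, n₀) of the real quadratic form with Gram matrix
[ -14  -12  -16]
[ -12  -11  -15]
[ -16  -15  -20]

Answer: (1, 2, 0)

Derivation:
step 0: pivot -14 → sign −
step 1: pivot -5/7 → sign −
step 2: pivot 3/5 → sign +
signature = (1, 2, 0)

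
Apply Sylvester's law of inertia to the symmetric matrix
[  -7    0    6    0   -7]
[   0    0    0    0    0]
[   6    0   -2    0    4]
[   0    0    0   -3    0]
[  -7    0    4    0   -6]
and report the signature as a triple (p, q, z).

step 0: pivot -7 → sign −
step 1: pivot 22/7 → sign +
step 2: pivot -3 → sign −
step 3: pivot -3/11 → sign −
step 4: row/col 4 already zero → sign 0
signature = (1, 3, 1)

Answer: (1, 3, 1)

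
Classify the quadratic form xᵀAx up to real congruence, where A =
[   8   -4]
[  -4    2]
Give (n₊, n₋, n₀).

step 0: pivot 8 → sign +
step 1: row/col 1 already zero → sign 0
signature = (1, 0, 1)

Answer: (1, 0, 1)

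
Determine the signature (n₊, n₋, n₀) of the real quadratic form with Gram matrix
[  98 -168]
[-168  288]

Answer: (1, 0, 1)

Derivation:
step 0: pivot 98 → sign +
step 1: row/col 1 already zero → sign 0
signature = (1, 0, 1)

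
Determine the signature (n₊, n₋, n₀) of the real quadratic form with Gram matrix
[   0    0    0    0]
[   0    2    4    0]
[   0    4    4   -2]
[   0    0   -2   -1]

Answer: (1, 1, 2)

Derivation:
step 0: pivot 2 → sign +
step 1: pivot -4 → sign −
step 2: row/col 2 already zero → sign 0
step 3: row/col 3 already zero → sign 0
signature = (1, 1, 2)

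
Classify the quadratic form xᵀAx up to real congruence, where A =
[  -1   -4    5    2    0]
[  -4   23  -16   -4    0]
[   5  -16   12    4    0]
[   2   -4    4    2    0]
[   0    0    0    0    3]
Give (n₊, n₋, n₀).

step 0: pivot -1 → sign −
step 1: pivot 39 → sign +
step 2: pivot 49/13 → sign +
step 3: pivot 2/49 → sign +
step 4: pivot 3 → sign +
signature = (4, 1, 0)

Answer: (4, 1, 0)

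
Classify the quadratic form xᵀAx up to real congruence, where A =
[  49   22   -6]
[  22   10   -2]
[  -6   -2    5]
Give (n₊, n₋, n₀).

Answer: (3, 0, 0)

Derivation:
step 0: pivot 49 → sign +
step 1: pivot 6/49 → sign +
step 2: pivot 1/3 → sign +
signature = (3, 0, 0)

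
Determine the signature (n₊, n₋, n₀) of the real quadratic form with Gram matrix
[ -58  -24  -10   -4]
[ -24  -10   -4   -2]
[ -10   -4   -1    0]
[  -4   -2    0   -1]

Answer: (2, 2, 0)

Derivation:
step 0: pivot -58 → sign −
step 1: pivot -2/29 → sign −
step 2: pivot 1 → sign +
step 3: pivot 1 → sign +
signature = (2, 2, 0)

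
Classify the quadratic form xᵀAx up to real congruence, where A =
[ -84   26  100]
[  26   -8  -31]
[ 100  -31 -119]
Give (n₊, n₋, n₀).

step 0: pivot -84 → sign −
step 1: pivot 1/21 → sign +
step 2: row/col 2 already zero → sign 0
signature = (1, 1, 1)

Answer: (1, 1, 1)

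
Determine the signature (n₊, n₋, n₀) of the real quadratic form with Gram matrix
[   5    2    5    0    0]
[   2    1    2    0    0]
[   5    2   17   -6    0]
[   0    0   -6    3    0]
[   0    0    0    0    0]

Answer: (3, 0, 2)

Derivation:
step 0: pivot 5 → sign +
step 1: pivot 1/5 → sign +
step 2: pivot 12 → sign +
step 3: row/col 3 already zero → sign 0
step 4: row/col 4 already zero → sign 0
signature = (3, 0, 2)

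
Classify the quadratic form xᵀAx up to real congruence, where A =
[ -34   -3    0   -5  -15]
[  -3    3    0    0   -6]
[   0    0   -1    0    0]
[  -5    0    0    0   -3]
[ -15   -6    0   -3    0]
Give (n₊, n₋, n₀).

Answer: (2, 3, 0)

Derivation:
step 0: pivot -34 → sign −
step 1: pivot 111/34 → sign +
step 2: pivot -1 → sign −
step 3: pivot 25/37 → sign +
step 4: pivot -3/25 → sign −
signature = (2, 3, 0)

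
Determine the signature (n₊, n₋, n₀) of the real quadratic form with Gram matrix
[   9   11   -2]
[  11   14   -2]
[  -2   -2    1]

step 0: pivot 9 → sign +
step 1: pivot 5/9 → sign +
step 2: pivot 1/5 → sign +
signature = (3, 0, 0)

Answer: (3, 0, 0)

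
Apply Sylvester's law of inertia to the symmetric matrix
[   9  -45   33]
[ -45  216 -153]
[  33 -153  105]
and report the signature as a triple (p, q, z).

step 0: pivot 9 → sign +
step 1: pivot -9 → sign −
step 2: row/col 2 already zero → sign 0
signature = (1, 1, 1)

Answer: (1, 1, 1)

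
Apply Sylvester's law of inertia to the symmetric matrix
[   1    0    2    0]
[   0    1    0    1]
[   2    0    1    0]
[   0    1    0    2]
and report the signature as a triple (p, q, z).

Answer: (3, 1, 0)

Derivation:
step 0: pivot 1 → sign +
step 1: pivot 1 → sign +
step 2: pivot -3 → sign −
step 3: pivot 1 → sign +
signature = (3, 1, 0)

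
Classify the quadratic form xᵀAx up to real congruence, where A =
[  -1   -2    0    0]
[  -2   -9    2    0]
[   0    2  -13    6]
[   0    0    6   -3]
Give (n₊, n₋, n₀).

Answer: (0, 4, 0)

Derivation:
step 0: pivot -1 → sign −
step 1: pivot -5 → sign −
step 2: pivot -61/5 → sign −
step 3: pivot -3/61 → sign −
signature = (0, 4, 0)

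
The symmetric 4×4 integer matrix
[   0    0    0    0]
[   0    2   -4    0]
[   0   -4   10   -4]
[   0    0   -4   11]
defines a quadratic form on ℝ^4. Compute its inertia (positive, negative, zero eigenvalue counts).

step 0: pivot 2 → sign +
step 1: pivot 2 → sign +
step 2: pivot 3 → sign +
step 3: row/col 3 already zero → sign 0
signature = (3, 0, 1)

Answer: (3, 0, 1)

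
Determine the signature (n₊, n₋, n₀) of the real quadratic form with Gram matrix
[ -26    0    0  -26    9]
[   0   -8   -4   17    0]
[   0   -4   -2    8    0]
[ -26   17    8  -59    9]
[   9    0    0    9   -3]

step 0: pivot -26 → sign −
step 1: pivot -8 → sign −
step 2: pivot 25/8 → sign +
step 3: pivot -2/25 → sign −
step 4: pivot 3/26 → sign +
signature = (2, 3, 0)

Answer: (2, 3, 0)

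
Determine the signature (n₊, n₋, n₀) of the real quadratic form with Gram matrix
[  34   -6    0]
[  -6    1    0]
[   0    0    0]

step 0: pivot 34 → sign +
step 1: pivot -1/17 → sign −
step 2: row/col 2 already zero → sign 0
signature = (1, 1, 1)

Answer: (1, 1, 1)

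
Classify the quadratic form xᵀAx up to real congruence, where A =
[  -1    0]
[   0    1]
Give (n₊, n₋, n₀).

step 0: pivot -1 → sign −
step 1: pivot 1 → sign +
signature = (1, 1, 0)

Answer: (1, 1, 0)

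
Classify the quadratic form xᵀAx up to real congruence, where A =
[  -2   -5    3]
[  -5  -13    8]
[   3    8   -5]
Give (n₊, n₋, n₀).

Answer: (0, 2, 1)

Derivation:
step 0: pivot -2 → sign −
step 1: pivot -1/2 → sign −
step 2: row/col 2 already zero → sign 0
signature = (0, 2, 1)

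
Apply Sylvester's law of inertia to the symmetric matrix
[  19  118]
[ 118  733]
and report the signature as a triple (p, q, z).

Answer: (2, 0, 0)

Derivation:
step 0: pivot 19 → sign +
step 1: pivot 3/19 → sign +
signature = (2, 0, 0)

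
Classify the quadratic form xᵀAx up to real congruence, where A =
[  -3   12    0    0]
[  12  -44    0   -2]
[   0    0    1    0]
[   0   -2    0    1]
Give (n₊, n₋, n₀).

step 0: pivot -3 → sign −
step 1: pivot 4 → sign +
step 2: pivot 1 → sign +
step 3: row/col 3 already zero → sign 0
signature = (2, 1, 1)

Answer: (2, 1, 1)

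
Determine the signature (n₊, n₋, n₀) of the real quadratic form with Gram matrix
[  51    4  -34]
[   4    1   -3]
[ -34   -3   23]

Answer: (3, 0, 0)

Derivation:
step 0: pivot 51 → sign +
step 1: pivot 35/51 → sign +
step 2: pivot 6/35 → sign +
signature = (3, 0, 0)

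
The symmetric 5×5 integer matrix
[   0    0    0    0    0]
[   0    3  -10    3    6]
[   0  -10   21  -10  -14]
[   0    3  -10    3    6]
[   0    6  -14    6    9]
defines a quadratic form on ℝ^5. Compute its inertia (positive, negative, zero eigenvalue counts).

Answer: (1, 2, 2)

Derivation:
step 0: pivot 3 → sign +
step 1: pivot -37/3 → sign −
step 2: pivot -3/37 → sign −
step 3: row/col 3 already zero → sign 0
step 4: row/col 4 already zero → sign 0
signature = (1, 2, 2)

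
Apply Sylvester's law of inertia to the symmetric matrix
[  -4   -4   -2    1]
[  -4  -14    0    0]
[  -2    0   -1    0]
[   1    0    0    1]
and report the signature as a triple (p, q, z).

Answer: (2, 2, 0)

Derivation:
step 0: pivot -4 → sign −
step 1: pivot -10 → sign −
step 2: pivot 2/5 → sign +
step 3: pivot 1/8 → sign +
signature = (2, 2, 0)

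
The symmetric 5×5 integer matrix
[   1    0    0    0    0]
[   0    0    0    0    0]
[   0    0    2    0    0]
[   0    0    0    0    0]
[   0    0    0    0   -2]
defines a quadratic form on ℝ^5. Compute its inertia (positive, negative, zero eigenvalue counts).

Answer: (2, 1, 2)

Derivation:
step 0: pivot 1 → sign +
step 1: pivot 2 → sign +
step 2: pivot -2 → sign −
step 3: row/col 3 already zero → sign 0
step 4: row/col 4 already zero → sign 0
signature = (2, 1, 2)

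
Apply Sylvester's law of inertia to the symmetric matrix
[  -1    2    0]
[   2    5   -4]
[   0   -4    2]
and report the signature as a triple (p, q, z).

step 0: pivot -1 → sign −
step 1: pivot 9 → sign +
step 2: pivot 2/9 → sign +
signature = (2, 1, 0)

Answer: (2, 1, 0)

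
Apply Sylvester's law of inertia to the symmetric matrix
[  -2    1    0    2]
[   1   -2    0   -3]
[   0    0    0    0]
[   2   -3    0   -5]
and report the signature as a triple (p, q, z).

Answer: (0, 3, 1)

Derivation:
step 0: pivot -2 → sign −
step 1: pivot -3/2 → sign −
step 2: pivot -1/3 → sign −
step 3: row/col 3 already zero → sign 0
signature = (0, 3, 1)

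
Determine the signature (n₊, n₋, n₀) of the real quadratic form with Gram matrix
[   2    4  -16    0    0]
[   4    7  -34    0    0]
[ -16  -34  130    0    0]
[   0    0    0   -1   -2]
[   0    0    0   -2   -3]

step 0: pivot 2 → sign +
step 1: pivot -1 → sign −
step 2: pivot 6 → sign +
step 3: pivot -1 → sign −
step 4: pivot 1 → sign +
signature = (3, 2, 0)

Answer: (3, 2, 0)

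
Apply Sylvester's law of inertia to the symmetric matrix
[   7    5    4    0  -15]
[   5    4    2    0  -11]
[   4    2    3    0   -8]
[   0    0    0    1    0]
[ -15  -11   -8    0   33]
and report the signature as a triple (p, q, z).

step 0: pivot 7 → sign +
step 1: pivot 3/7 → sign +
step 2: pivot -1 → sign −
step 3: pivot 1 → sign +
step 4: pivot 2/3 → sign +
signature = (4, 1, 0)

Answer: (4, 1, 0)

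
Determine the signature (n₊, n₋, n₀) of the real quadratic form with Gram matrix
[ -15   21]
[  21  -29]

Answer: (1, 1, 0)

Derivation:
step 0: pivot -15 → sign −
step 1: pivot 2/5 → sign +
signature = (1, 1, 0)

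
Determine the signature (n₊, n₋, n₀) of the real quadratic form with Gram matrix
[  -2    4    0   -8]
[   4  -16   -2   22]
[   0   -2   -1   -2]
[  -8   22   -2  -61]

Answer: (0, 3, 1)

Derivation:
step 0: pivot -2 → sign −
step 1: pivot -8 → sign −
step 2: pivot -1/2 → sign −
step 3: row/col 3 already zero → sign 0
signature = (0, 3, 1)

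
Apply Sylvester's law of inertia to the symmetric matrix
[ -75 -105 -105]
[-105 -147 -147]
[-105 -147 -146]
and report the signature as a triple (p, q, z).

step 0: pivot -75 → sign −
step 1: pivot 1 → sign +
step 2: row/col 2 already zero → sign 0
signature = (1, 1, 1)

Answer: (1, 1, 1)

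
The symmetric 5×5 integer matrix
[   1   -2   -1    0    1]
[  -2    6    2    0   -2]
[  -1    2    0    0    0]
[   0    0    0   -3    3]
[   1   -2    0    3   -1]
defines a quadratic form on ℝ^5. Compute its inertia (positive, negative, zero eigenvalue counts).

step 0: pivot 1 → sign +
step 1: pivot 2 → sign +
step 2: pivot -1 → sign −
step 3: pivot -3 → sign −
step 4: pivot 2 → sign +
signature = (3, 2, 0)

Answer: (3, 2, 0)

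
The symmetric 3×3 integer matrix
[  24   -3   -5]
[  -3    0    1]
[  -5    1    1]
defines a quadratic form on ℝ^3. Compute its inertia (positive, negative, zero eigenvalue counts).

Answer: (2, 1, 0)

Derivation:
step 0: pivot 24 → sign +
step 1: pivot -3/8 → sign −
step 2: pivot 1/3 → sign +
signature = (2, 1, 0)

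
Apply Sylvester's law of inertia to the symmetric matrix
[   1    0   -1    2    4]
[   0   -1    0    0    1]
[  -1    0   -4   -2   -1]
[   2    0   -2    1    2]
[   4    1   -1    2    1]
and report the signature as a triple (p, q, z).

Answer: (1, 4, 0)

Derivation:
step 0: pivot 1 → sign +
step 1: pivot -1 → sign −
step 2: pivot -5 → sign −
step 3: pivot -3 → sign −
step 4: pivot -1/5 → sign −
signature = (1, 4, 0)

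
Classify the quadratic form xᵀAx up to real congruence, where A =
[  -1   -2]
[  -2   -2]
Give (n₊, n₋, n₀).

Answer: (1, 1, 0)

Derivation:
step 0: pivot -1 → sign −
step 1: pivot 2 → sign +
signature = (1, 1, 0)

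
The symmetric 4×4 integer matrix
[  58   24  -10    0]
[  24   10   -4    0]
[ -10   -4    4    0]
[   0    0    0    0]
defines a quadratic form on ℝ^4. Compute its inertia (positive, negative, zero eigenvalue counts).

step 0: pivot 58 → sign +
step 1: pivot 2/29 → sign +
step 2: pivot 2 → sign +
step 3: row/col 3 already zero → sign 0
signature = (3, 0, 1)

Answer: (3, 0, 1)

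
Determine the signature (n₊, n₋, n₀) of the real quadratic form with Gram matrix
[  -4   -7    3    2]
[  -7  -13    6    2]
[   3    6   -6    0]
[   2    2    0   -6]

Answer: (0, 4, 0)

Derivation:
step 0: pivot -4 → sign −
step 1: pivot -3/4 → sign −
step 2: pivot -3 → sign −
step 3: pivot -2 → sign −
signature = (0, 4, 0)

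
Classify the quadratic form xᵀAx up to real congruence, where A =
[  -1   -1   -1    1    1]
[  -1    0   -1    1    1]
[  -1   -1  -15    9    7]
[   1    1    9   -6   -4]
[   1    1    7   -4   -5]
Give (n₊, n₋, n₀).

step 0: pivot -1 → sign −
step 1: pivot 1 → sign +
step 2: pivot -14 → sign −
step 3: pivot -3/7 → sign −
step 4: pivot -1 → sign −
signature = (1, 4, 0)

Answer: (1, 4, 0)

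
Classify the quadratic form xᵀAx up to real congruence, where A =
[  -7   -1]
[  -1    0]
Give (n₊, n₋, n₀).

step 0: pivot -7 → sign −
step 1: pivot 1/7 → sign +
signature = (1, 1, 0)

Answer: (1, 1, 0)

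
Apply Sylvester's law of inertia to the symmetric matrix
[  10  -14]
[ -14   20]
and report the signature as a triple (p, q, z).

step 0: pivot 10 → sign +
step 1: pivot 2/5 → sign +
signature = (2, 0, 0)

Answer: (2, 0, 0)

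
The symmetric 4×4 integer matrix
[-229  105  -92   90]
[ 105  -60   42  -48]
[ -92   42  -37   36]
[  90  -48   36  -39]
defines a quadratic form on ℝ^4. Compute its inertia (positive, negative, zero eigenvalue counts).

step 0: pivot -229 → sign −
step 1: pivot -2715/229 → sign −
step 2: pivot -33/905 → sign −
step 3: pivot 3/11 → sign +
signature = (1, 3, 0)

Answer: (1, 3, 0)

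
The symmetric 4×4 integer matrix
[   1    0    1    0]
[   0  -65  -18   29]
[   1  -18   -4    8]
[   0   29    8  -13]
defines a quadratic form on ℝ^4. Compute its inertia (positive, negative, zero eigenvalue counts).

step 0: pivot 1 → sign +
step 1: pivot -65 → sign −
step 2: pivot -1/65 → sign −
step 3: row/col 3 already zero → sign 0
signature = (1, 2, 1)

Answer: (1, 2, 1)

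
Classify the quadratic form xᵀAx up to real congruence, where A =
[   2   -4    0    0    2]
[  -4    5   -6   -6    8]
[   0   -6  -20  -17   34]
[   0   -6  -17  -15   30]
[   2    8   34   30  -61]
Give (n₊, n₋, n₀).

step 0: pivot 2 → sign +
step 1: pivot -3 → sign −
step 2: pivot -8 → sign −
step 3: pivot 1/8 → sign +
step 4: pivot -3 → sign −
signature = (2, 3, 0)

Answer: (2, 3, 0)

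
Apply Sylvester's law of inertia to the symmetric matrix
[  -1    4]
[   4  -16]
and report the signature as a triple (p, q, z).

step 0: pivot -1 → sign −
step 1: row/col 1 already zero → sign 0
signature = (0, 1, 1)

Answer: (0, 1, 1)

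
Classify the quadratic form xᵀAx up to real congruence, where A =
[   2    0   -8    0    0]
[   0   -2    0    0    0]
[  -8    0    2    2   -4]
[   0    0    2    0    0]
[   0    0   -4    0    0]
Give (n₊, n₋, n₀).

step 0: pivot 2 → sign +
step 1: pivot -2 → sign −
step 2: pivot -30 → sign −
step 3: pivot 2/15 → sign +
step 4: row/col 4 already zero → sign 0
signature = (2, 2, 1)

Answer: (2, 2, 1)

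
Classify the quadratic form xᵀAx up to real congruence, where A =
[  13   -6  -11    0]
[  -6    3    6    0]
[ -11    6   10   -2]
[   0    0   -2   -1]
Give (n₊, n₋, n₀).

Answer: (3, 1, 0)

Derivation:
step 0: pivot 13 → sign +
step 1: pivot 3/13 → sign +
step 2: pivot -3 → sign −
step 3: pivot 1/3 → sign +
signature = (3, 1, 0)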